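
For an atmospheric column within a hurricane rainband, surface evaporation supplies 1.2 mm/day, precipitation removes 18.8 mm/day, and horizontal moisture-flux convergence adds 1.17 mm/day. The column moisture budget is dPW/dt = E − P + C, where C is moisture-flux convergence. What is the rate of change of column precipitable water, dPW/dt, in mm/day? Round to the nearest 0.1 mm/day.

dPW/dt = E − P + C = 1.2 − 18.8 + (1.17) = -16.4 mm/day.

dPW/dt ≈ -16.4 mm/day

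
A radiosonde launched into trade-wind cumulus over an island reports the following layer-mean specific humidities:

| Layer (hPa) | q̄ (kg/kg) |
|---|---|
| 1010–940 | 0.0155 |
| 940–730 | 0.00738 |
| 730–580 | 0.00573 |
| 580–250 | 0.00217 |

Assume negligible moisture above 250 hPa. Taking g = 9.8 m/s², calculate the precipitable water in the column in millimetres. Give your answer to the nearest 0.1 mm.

PW ≈ 43.0 mm

Precipitable water is the column-integrated vapour mass per unit area: PW = (1/g) Σ q̄ Δp, with q in kg/kg and Δp in Pa (1 kg/m² of water = 1 mm).
Layer 1010–940 hPa: Δp = 70 hPa = 7000 Pa, q̄ = 0.0155 kg/kg → 0.0155 × 7000 / 9.8 = 11.07 mm
Layer 940–730 hPa: Δp = 210 hPa = 21000 Pa, q̄ = 0.00738 kg/kg → 0.00738 × 21000 / 9.8 = 15.81 mm
Layer 730–580 hPa: Δp = 150 hPa = 15000 Pa, q̄ = 0.00573 kg/kg → 0.00573 × 15000 / 9.8 = 8.77 mm
Layer 580–250 hPa: Δp = 330 hPa = 33000 Pa, q̄ = 0.00217 kg/kg → 0.00217 × 33000 / 9.8 = 7.31 mm
PW = 11.07 + 15.81 + 8.77 + 7.31 = 42.96 ≈ 43.0 mm.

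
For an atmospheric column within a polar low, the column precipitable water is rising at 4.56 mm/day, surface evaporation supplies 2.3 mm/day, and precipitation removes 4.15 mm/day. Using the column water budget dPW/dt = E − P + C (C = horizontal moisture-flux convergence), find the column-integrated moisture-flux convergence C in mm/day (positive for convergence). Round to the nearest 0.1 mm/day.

C ≈ 6.4 mm/day

dPW/dt = +4.56 mm/day.
C = dPW/dt − E + P = (+4.56) − 2.3 + 4.15 = 6.4 mm/day.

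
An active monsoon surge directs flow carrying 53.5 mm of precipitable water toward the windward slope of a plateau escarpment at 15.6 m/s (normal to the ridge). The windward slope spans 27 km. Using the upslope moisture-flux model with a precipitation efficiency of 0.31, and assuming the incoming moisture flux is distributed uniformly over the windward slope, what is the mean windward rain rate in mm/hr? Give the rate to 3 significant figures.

Incoming column moisture flux per unit ridge length: F = V × PW = 15.6 × 53.5 = 834.6 mm·m/s.
Spread over the 27 km slope with efficiency ε = 0.31: R = ε·F/W = 0.31 × 834.6 / 27000 m = 9.582e-03 mm/s.
R = 9.582e-03 × 3600 = 34.5 mm/hr.

R ≈ 34.5 mm/hr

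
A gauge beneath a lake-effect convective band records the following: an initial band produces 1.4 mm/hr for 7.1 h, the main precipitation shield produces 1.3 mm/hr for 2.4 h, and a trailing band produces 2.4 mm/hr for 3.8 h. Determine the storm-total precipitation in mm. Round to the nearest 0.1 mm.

total ≈ 22.2 mm

Total = Σ Rᵢ Δtᵢ = 1.4 × 7.1 + 1.3 × 2.4 + 2.4 × 3.8
      = 9.94 + 3.12 + 9.12 = 22.2 mm.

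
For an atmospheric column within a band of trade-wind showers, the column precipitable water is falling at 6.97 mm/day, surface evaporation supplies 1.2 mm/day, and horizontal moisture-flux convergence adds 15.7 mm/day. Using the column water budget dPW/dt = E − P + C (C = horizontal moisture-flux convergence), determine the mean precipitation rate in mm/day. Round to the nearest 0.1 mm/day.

dPW/dt = -6.97 mm/day.
P = E + C − dPW/dt = 1.2 + (15.7) − (-6.97) = 23.9 mm/day.

P ≈ 23.9 mm/day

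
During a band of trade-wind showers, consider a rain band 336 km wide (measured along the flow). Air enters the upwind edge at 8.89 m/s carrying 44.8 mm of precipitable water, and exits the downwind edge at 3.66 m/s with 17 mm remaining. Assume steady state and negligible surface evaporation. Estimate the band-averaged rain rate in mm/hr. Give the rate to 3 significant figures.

R ≈ 3.60 mm/hr

Column moisture flux per unit crosswind length is F = V × PW.
Inflow: F_in = 8.89 × 44.8 = 398.272 mm·m/s
Outflow: F_out = 3.66 × 17 = 62.22 mm·m/s
Steady-state rate R = (F_in − F_out)/L = (398.272 − 62.22) / 336000 m = 1.000e-03 mm/s.
R = 1.000e-03 × 3600 = 3.60 mm/hr.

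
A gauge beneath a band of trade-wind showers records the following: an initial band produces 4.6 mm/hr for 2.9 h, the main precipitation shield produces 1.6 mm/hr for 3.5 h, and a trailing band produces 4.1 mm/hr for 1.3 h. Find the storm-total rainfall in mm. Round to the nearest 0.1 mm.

total ≈ 24.3 mm

Total = Σ Rᵢ Δtᵢ = 4.6 × 2.9 + 1.6 × 3.5 + 4.1 × 1.3
      = 13.34 + 5.6 + 5.33 = 24.3 mm.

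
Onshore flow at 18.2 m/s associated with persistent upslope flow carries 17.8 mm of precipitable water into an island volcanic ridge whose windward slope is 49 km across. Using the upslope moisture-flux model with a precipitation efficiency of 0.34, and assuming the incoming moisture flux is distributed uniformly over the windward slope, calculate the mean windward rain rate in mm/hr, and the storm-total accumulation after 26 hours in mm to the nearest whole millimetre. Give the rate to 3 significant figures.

Incoming column moisture flux per unit ridge length: F = V × PW = 18.2 × 17.8 = 323.96 mm·m/s.
Spread over the 49 km slope with efficiency ε = 0.34: R = ε·F/W = 0.34 × 323.96 / 49000 m = 2.248e-03 mm/s.
R = 2.248e-03 × 3600 = 8.09 mm/hr.
Over 26 h: total = 8.09 × 26 = 210.34 ≈ 210 mm.

R ≈ 8.09 mm/hr; total ≈ 210 mm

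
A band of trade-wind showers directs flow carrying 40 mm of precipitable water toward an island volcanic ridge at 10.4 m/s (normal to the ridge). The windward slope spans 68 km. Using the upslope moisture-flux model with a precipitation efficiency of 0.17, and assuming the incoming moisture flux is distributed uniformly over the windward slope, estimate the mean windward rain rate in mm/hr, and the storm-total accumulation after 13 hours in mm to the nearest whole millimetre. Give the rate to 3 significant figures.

R ≈ 3.74 mm/hr; total ≈ 49 mm

Incoming column moisture flux per unit ridge length: F = V × PW = 10.4 × 40 = 416 mm·m/s.
Spread over the 68 km slope with efficiency ε = 0.17: R = ε·F/W = 0.17 × 416 / 68000 m = 1.040e-03 mm/s.
R = 1.040e-03 × 3600 = 3.74 mm/hr.
Over 13 h: total = 3.74 × 13 = 48.62 ≈ 49 mm.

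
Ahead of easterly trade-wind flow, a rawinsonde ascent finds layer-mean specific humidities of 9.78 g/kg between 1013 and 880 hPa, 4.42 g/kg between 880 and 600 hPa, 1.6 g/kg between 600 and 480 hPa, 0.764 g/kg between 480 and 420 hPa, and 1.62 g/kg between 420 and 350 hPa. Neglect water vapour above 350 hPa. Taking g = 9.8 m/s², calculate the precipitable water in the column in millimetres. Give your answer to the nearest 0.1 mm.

PW ≈ 29.5 mm

Precipitable water is the column-integrated vapour mass per unit area: PW = (1/g) Σ q̄ Δp, with q in kg/kg and Δp in Pa (1 kg/m² of water = 1 mm).
Layer 1013–880 hPa: Δp = 133 hPa = 13300 Pa, q̄ = 0.00978 kg/kg → 0.00978 × 13300 / 9.8 = 13.27 mm
Layer 880–600 hPa: Δp = 280 hPa = 28000 Pa, q̄ = 0.00442 kg/kg → 0.00442 × 28000 / 9.8 = 12.63 mm
Layer 600–480 hPa: Δp = 120 hPa = 12000 Pa, q̄ = 0.0016 kg/kg → 0.0016 × 12000 / 9.8 = 1.96 mm
Layer 480–420 hPa: Δp = 60 hPa = 6000 Pa, q̄ = 0.000764 kg/kg → 0.000764 × 6000 / 9.8 = 0.47 mm
Layer 420–350 hPa: Δp = 70 hPa = 7000 Pa, q̄ = 0.00162 kg/kg → 0.00162 × 7000 / 9.8 = 1.16 mm
PW = 13.27 + 12.63 + 1.96 + 0.47 + 1.16 = 29.49 ≈ 29.5 mm.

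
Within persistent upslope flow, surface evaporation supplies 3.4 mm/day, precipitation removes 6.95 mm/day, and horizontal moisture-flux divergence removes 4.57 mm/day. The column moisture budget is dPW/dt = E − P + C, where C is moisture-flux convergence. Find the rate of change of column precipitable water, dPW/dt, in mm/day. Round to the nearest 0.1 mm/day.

dPW/dt ≈ -8.1 mm/day

dPW/dt = E − P + C = 3.4 − 6.95 + (-4.57) = -8.1 mm/day.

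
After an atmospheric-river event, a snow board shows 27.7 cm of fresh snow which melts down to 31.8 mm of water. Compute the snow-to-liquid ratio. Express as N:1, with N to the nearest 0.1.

ratio ≈ 8.7

Ratio = snow depth / SWE = 277 mm / 31.8 mm = 8.7, i.e. 8.7:1.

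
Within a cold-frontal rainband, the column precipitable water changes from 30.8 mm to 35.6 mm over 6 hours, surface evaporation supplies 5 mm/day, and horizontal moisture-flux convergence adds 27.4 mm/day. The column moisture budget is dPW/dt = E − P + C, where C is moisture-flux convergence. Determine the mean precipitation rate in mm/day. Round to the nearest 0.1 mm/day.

P ≈ 13.2 mm/day

dPW/dt = (35.6 − 30.8) mm / (6/24 day) = +19.200 mm/day.
P = E + C − dPW/dt = 5 + (27.4) − (+19.200) = 13.2 mm/day.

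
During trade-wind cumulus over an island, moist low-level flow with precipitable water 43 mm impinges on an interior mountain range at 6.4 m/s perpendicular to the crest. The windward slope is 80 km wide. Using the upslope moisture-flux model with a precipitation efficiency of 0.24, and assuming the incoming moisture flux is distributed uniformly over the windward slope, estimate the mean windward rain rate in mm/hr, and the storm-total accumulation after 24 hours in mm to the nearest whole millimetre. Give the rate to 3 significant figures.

Incoming column moisture flux per unit ridge length: F = V × PW = 6.4 × 43 = 275.2 mm·m/s.
Spread over the 80 km slope with efficiency ε = 0.24: R = ε·F/W = 0.24 × 275.2 / 80000 m = 8.256e-04 mm/s.
R = 8.256e-04 × 3600 = 2.97 mm/hr.
Over 24 h: total = 2.97 × 24 = 71.28 ≈ 71 mm.

R ≈ 2.97 mm/hr; total ≈ 71 mm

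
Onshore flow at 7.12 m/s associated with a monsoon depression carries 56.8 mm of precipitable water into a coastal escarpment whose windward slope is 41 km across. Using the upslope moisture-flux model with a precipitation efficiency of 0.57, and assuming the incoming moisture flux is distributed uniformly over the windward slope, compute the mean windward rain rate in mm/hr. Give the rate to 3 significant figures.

R ≈ 20.2 mm/hr

Incoming column moisture flux per unit ridge length: F = V × PW = 7.12 × 56.8 = 404.416 mm·m/s.
Spread over the 41 km slope with efficiency ε = 0.57: R = ε·F/W = 0.57 × 404.416 / 41000 m = 5.622e-03 mm/s.
R = 5.622e-03 × 3600 = 20.2 mm/hr.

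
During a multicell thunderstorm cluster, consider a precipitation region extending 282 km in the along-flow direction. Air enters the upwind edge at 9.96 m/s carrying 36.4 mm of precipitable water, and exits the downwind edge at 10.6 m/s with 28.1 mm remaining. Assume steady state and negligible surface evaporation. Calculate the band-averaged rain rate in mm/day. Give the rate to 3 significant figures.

Column moisture flux per unit crosswind length is F = V × PW.
Inflow: F_in = 9.96 × 36.4 = 362.544 mm·m/s
Outflow: F_out = 10.6 × 28.1 = 297.86 mm·m/s
Steady-state rate R = (F_in − F_out)/L = (362.544 − 297.86) / 282000 m = 2.294e-04 mm/s.
R = 2.294e-04 × 3600 × 24 = 19.8 mm/day.

R ≈ 19.8 mm/day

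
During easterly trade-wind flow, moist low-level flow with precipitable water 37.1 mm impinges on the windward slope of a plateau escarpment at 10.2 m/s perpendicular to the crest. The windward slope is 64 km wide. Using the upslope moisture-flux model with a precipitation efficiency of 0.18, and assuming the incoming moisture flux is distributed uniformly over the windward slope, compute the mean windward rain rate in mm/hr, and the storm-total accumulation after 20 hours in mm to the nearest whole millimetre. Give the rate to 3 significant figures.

Incoming column moisture flux per unit ridge length: F = V × PW = 10.2 × 37.1 = 378.42 mm·m/s.
Spread over the 64 km slope with efficiency ε = 0.18: R = ε·F/W = 0.18 × 378.42 / 64000 m = 1.064e-03 mm/s.
R = 1.064e-03 × 3600 = 3.83 mm/hr.
Over 20 h: total = 3.83 × 20 = 76.6 ≈ 77 mm.

R ≈ 3.83 mm/hr; total ≈ 77 mm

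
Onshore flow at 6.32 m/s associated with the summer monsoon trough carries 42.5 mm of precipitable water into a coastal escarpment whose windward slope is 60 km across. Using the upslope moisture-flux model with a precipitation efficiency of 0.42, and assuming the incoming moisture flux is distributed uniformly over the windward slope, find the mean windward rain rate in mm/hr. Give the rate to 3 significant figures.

R ≈ 6.77 mm/hr

Incoming column moisture flux per unit ridge length: F = V × PW = 6.32 × 42.5 = 268.6 mm·m/s.
Spread over the 60 km slope with efficiency ε = 0.42: R = ε·F/W = 0.42 × 268.6 / 60000 m = 1.880e-03 mm/s.
R = 1.880e-03 × 3600 = 6.77 mm/hr.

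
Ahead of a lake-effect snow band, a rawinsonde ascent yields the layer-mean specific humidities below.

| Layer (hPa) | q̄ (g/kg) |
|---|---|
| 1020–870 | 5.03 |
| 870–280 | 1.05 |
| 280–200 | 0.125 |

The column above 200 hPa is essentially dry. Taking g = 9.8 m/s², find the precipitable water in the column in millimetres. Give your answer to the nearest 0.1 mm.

PW ≈ 14.1 mm

Precipitable water is the column-integrated vapour mass per unit area: PW = (1/g) Σ q̄ Δp, with q in kg/kg and Δp in Pa (1 kg/m² of water = 1 mm).
Layer 1020–870 hPa: Δp = 150 hPa = 15000 Pa, q̄ = 0.00503 kg/kg → 0.00503 × 15000 / 9.8 = 7.70 mm
Layer 870–280 hPa: Δp = 590 hPa = 59000 Pa, q̄ = 0.00105 kg/kg → 0.00105 × 59000 / 9.8 = 6.32 mm
Layer 280–200 hPa: Δp = 80 hPa = 8000 Pa, q̄ = 0.000125 kg/kg → 0.000125 × 8000 / 9.8 = 0.10 mm
PW = 7.70 + 6.32 + 0.10 = 14.12 ≈ 14.1 mm.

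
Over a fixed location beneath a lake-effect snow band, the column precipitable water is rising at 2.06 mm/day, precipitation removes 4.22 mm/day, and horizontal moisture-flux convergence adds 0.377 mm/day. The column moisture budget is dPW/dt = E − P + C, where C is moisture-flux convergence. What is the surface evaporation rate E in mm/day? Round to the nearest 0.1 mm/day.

dPW/dt = +2.06 mm/day.
E = dPW/dt + P − C = (+2.06) + 4.22 − (0.377) = 5.9 mm/day.

E ≈ 5.9 mm/day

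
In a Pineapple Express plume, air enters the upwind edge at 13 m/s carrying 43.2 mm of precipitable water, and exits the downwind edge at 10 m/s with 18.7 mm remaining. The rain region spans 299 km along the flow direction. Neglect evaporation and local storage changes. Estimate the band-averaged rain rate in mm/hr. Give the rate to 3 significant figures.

Column moisture flux per unit crosswind length is F = V × PW.
Inflow: F_in = 13 × 43.2 = 561.6 mm·m/s
Outflow: F_out = 10 × 18.7 = 187 mm·m/s
Steady-state rate R = (F_in − F_out)/L = (561.6 − 187) / 299000 m = 1.253e-03 mm/s.
R = 1.253e-03 × 3600 = 4.51 mm/hr.

R ≈ 4.51 mm/hr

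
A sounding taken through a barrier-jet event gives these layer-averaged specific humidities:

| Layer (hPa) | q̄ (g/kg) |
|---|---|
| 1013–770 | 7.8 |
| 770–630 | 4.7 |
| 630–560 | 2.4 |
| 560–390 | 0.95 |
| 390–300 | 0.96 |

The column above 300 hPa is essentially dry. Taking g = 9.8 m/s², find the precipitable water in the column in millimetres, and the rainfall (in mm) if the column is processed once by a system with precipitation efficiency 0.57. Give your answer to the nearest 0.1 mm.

Precipitable water is the column-integrated vapour mass per unit area: PW = (1/g) Σ q̄ Δp, with q in kg/kg and Δp in Pa (1 kg/m² of water = 1 mm).
Layer 1013–770 hPa: Δp = 243 hPa = 24300 Pa, q̄ = 0.0078 kg/kg → 0.0078 × 24300 / 9.8 = 19.34 mm
Layer 770–630 hPa: Δp = 140 hPa = 14000 Pa, q̄ = 0.0047 kg/kg → 0.0047 × 14000 / 9.8 = 6.71 mm
Layer 630–560 hPa: Δp = 70 hPa = 7000 Pa, q̄ = 0.0024 kg/kg → 0.0024 × 7000 / 9.8 = 1.71 mm
Layer 560–390 hPa: Δp = 170 hPa = 17000 Pa, q̄ = 0.00095 kg/kg → 0.00095 × 17000 / 9.8 = 1.65 mm
Layer 390–300 hPa: Δp = 90 hPa = 9000 Pa, q̄ = 0.00096 kg/kg → 0.00096 × 9000 / 9.8 = 0.88 mm
PW = 19.34 + 6.71 + 1.71 + 1.65 + 0.88 = 30.29 ≈ 30.3 mm.
Rainfall = ε × PW = 0.57 × 30.3 = 17.3 mm.

PW ≈ 30.3 mm; rainfall ≈ 17.3 mm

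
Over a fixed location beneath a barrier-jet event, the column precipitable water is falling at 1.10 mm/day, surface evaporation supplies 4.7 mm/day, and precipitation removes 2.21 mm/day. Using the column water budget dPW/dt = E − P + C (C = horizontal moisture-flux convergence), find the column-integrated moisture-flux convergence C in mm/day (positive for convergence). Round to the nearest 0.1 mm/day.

dPW/dt = -1.10 mm/day.
C = dPW/dt − E + P = (-1.10) − 4.7 + 2.21 = -3.6 mm/day.

C ≈ -3.6 mm/day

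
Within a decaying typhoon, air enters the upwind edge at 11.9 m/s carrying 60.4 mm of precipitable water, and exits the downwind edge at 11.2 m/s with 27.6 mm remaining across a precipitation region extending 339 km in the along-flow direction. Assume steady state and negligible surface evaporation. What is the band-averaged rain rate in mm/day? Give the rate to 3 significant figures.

R ≈ 104 mm/day

Column moisture flux per unit crosswind length is F = V × PW.
Inflow: F_in = 11.9 × 60.4 = 718.76 mm·m/s
Outflow: F_out = 11.2 × 27.6 = 309.12 mm·m/s
Steady-state rate R = (F_in − F_out)/L = (718.76 − 309.12) / 339000 m = 1.208e-03 mm/s.
R = 1.208e-03 × 3600 × 24 = 104 mm/day.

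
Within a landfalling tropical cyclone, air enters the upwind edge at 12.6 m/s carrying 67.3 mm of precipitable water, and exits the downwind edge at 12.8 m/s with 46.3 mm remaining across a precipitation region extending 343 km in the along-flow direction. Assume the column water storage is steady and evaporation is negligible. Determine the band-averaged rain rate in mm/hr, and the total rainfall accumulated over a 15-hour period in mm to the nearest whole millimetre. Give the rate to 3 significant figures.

Column moisture flux per unit crosswind length is F = V × PW.
Inflow: F_in = 12.6 × 67.3 = 847.98 mm·m/s
Outflow: F_out = 12.8 × 46.3 = 592.64 mm·m/s
Steady-state rate R = (F_in − F_out)/L = (847.98 − 592.64) / 343000 m = 7.444e-04 mm/s.
R = 7.444e-04 × 3600 = 2.68 mm/hr.
Over 15 h: total = 2.68 × 15 = 40.2 ≈ 40 mm.

R ≈ 2.68 mm/hr; total ≈ 40 mm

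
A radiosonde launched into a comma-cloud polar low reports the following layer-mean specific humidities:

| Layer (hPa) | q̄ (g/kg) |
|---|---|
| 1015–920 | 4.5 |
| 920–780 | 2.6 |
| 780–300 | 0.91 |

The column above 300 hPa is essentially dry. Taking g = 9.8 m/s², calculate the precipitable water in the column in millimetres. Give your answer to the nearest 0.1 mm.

PW ≈ 12.5 mm

Precipitable water is the column-integrated vapour mass per unit area: PW = (1/g) Σ q̄ Δp, with q in kg/kg and Δp in Pa (1 kg/m² of water = 1 mm).
Layer 1015–920 hPa: Δp = 95 hPa = 9500 Pa, q̄ = 0.0045 kg/kg → 0.0045 × 9500 / 9.8 = 4.36 mm
Layer 920–780 hPa: Δp = 140 hPa = 14000 Pa, q̄ = 0.0026 kg/kg → 0.0026 × 14000 / 9.8 = 3.71 mm
Layer 780–300 hPa: Δp = 480 hPa = 48000 Pa, q̄ = 0.00091 kg/kg → 0.00091 × 48000 / 9.8 = 4.46 mm
PW = 4.36 + 3.71 + 4.46 = 12.53 ≈ 12.5 mm.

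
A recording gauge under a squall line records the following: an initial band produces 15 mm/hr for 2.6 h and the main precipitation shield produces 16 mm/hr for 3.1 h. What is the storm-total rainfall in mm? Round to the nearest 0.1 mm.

Total = Σ Rᵢ Δtᵢ = 15 × 2.6 + 16 × 3.1
      = 39 + 49.6 = 88.6 mm.

total ≈ 88.6 mm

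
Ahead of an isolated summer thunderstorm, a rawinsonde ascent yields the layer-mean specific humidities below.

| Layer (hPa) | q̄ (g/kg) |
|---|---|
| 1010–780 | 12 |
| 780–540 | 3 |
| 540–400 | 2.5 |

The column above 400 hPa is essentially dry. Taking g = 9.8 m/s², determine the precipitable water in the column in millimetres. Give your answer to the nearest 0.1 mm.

Precipitable water is the column-integrated vapour mass per unit area: PW = (1/g) Σ q̄ Δp, with q in kg/kg and Δp in Pa (1 kg/m² of water = 1 mm).
Layer 1010–780 hPa: Δp = 230 hPa = 23000 Pa, q̄ = 0.012 kg/kg → 0.012 × 23000 / 9.8 = 28.16 mm
Layer 780–540 hPa: Δp = 240 hPa = 24000 Pa, q̄ = 0.003 kg/kg → 0.003 × 24000 / 9.8 = 7.35 mm
Layer 540–400 hPa: Δp = 140 hPa = 14000 Pa, q̄ = 0.0025 kg/kg → 0.0025 × 14000 / 9.8 = 3.57 mm
PW = 28.16 + 7.35 + 3.57 = 39.08 ≈ 39.1 mm.

PW ≈ 39.1 mm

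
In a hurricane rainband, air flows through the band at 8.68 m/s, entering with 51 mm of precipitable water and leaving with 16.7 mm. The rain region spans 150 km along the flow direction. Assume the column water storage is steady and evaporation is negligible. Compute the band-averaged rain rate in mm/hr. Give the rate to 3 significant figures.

R ≈ 7.15 mm/hr

Column moisture flux per unit crosswind length is F = V × PW.
Inflow: F_in = 8.68 × 51 = 442.68 mm·m/s
Outflow: F_out = 8.68 × 16.7 = 144.956 mm·m/s
Steady-state rate R = (F_in − F_out)/L = (442.68 − 144.956) / 150000 m = 1.985e-03 mm/s.
R = 1.985e-03 × 3600 = 7.15 mm/hr.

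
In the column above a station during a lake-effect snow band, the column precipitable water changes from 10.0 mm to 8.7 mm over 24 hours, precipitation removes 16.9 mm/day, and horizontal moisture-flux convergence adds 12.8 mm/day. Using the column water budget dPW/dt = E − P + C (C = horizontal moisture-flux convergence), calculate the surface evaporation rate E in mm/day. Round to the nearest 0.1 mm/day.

dPW/dt = (8.7 − 10.0) mm / (24/24 day) = -1.300 mm/day.
E = dPW/dt + P − C = (-1.300) + 16.9 − (12.8) = 2.8 mm/day.

E ≈ 2.8 mm/day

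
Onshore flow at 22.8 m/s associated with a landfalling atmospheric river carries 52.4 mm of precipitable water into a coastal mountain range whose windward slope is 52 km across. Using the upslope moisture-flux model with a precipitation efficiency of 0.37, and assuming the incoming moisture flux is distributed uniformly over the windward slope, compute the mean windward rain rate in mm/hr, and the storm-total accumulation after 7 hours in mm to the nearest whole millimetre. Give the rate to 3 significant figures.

Incoming column moisture flux per unit ridge length: F = V × PW = 22.8 × 52.4 = 1194.72 mm·m/s.
Spread over the 52 km slope with efficiency ε = 0.37: R = ε·F/W = 0.37 × 1194.72 / 52000 m = 8.501e-03 mm/s.
R = 8.501e-03 × 3600 = 30.6 mm/hr.
Over 7 h: total = 30.6 × 7 = 214.2 ≈ 214 mm.

R ≈ 30.6 mm/hr; total ≈ 214 mm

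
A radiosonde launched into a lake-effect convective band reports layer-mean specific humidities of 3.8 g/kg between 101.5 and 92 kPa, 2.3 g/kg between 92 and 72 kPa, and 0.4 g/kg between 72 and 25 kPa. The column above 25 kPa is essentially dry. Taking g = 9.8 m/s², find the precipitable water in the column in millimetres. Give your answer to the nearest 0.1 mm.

Precipitable water is the column-integrated vapour mass per unit area: PW = (1/g) Σ q̄ Δp, with q in kg/kg and Δp in Pa (1 kg/m² of water = 1 mm).
Layer 101.5–92 kPa: Δp = 95 hPa = 9500 Pa, q̄ = 0.0038 kg/kg → 0.0038 × 9500 / 9.8 = 3.68 mm
Layer 92–72 kPa: Δp = 200 hPa = 20000 Pa, q̄ = 0.0023 kg/kg → 0.0023 × 20000 / 9.8 = 4.69 mm
Layer 72–25 kPa: Δp = 470 hPa = 47000 Pa, q̄ = 0.0004 kg/kg → 0.0004 × 47000 / 9.8 = 1.92 mm
PW = 3.68 + 4.69 + 1.92 = 10.29 ≈ 10.3 mm.

PW ≈ 10.3 mm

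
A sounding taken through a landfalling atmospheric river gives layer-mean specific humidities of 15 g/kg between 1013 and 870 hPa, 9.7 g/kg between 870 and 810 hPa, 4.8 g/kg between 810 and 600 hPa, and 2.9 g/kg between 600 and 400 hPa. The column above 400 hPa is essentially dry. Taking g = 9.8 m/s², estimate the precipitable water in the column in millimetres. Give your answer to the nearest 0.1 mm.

PW ≈ 44.0 mm

Precipitable water is the column-integrated vapour mass per unit area: PW = (1/g) Σ q̄ Δp, with q in kg/kg and Δp in Pa (1 kg/m² of water = 1 mm).
Layer 1013–870 hPa: Δp = 143 hPa = 14300 Pa, q̄ = 0.015 kg/kg → 0.015 × 14300 / 9.8 = 21.89 mm
Layer 870–810 hPa: Δp = 60 hPa = 6000 Pa, q̄ = 0.0097 kg/kg → 0.0097 × 6000 / 9.8 = 5.94 mm
Layer 810–600 hPa: Δp = 210 hPa = 21000 Pa, q̄ = 0.0048 kg/kg → 0.0048 × 21000 / 9.8 = 10.29 mm
Layer 600–400 hPa: Δp = 200 hPa = 20000 Pa, q̄ = 0.0029 kg/kg → 0.0029 × 20000 / 9.8 = 5.92 mm
PW = 21.89 + 5.94 + 10.29 + 5.92 = 44.04 ≈ 44.0 mm.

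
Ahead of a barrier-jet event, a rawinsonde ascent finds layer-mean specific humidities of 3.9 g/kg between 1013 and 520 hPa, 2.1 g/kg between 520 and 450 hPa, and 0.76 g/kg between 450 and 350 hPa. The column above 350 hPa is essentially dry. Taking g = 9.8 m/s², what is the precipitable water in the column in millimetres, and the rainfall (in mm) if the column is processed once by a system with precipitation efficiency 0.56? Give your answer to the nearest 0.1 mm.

PW ≈ 21.9 mm; rainfall ≈ 12.3 mm

Precipitable water is the column-integrated vapour mass per unit area: PW = (1/g) Σ q̄ Δp, with q in kg/kg and Δp in Pa (1 kg/m² of water = 1 mm).
Layer 1013–520 hPa: Δp = 493 hPa = 49300 Pa, q̄ = 0.0039 kg/kg → 0.0039 × 49300 / 9.8 = 19.62 mm
Layer 520–450 hPa: Δp = 70 hPa = 7000 Pa, q̄ = 0.0021 kg/kg → 0.0021 × 7000 / 9.8 = 1.50 mm
Layer 450–350 hPa: Δp = 100 hPa = 10000 Pa, q̄ = 0.00076 kg/kg → 0.00076 × 10000 / 9.8 = 0.78 mm
PW = 19.62 + 1.50 + 0.78 = 21.90 ≈ 21.9 mm.
Rainfall = ε × PW = 0.56 × 21.9 = 12.3 mm.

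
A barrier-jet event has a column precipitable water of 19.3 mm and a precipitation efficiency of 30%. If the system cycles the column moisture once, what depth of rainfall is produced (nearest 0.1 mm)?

rainfall ≈ 5.8 mm

Rainfall = ε × PW = 0.30 × 19.3 = 5.8 mm.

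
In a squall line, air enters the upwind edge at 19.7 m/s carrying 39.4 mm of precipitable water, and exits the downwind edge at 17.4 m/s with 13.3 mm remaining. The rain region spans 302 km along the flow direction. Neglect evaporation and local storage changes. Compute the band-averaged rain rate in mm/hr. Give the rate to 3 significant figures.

R ≈ 6.49 mm/hr

Column moisture flux per unit crosswind length is F = V × PW.
Inflow: F_in = 19.7 × 39.4 = 776.18 mm·m/s
Outflow: F_out = 17.4 × 13.3 = 231.42 mm·m/s
Steady-state rate R = (F_in − F_out)/L = (776.18 − 231.42) / 302000 m = 1.804e-03 mm/s.
R = 1.804e-03 × 3600 = 6.49 mm/hr.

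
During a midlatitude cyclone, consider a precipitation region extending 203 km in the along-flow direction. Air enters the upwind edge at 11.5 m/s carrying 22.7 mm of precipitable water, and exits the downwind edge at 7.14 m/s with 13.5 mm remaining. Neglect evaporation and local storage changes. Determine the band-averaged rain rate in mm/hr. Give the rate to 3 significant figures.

R ≈ 2.92 mm/hr

Column moisture flux per unit crosswind length is F = V × PW.
Inflow: F_in = 11.5 × 22.7 = 261.05 mm·m/s
Outflow: F_out = 7.14 × 13.5 = 96.39 mm·m/s
Steady-state rate R = (F_in − F_out)/L = (261.05 − 96.39) / 203000 m = 8.111e-04 mm/s.
R = 8.111e-04 × 3600 = 2.92 mm/hr.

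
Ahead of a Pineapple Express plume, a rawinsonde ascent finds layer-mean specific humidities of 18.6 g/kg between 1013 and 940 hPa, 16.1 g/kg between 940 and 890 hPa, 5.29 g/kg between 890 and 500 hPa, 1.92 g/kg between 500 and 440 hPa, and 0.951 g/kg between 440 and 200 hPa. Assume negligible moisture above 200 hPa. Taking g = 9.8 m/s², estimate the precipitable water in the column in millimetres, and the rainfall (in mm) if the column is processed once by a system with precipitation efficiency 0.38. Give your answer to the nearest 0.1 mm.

Precipitable water is the column-integrated vapour mass per unit area: PW = (1/g) Σ q̄ Δp, with q in kg/kg and Δp in Pa (1 kg/m² of water = 1 mm).
Layer 1013–940 hPa: Δp = 73 hPa = 7300 Pa, q̄ = 0.0186 kg/kg → 0.0186 × 7300 / 9.8 = 13.86 mm
Layer 940–890 hPa: Δp = 50 hPa = 5000 Pa, q̄ = 0.0161 kg/kg → 0.0161 × 5000 / 9.8 = 8.21 mm
Layer 890–500 hPa: Δp = 390 hPa = 39000 Pa, q̄ = 0.00529 kg/kg → 0.00529 × 39000 / 9.8 = 21.05 mm
Layer 500–440 hPa: Δp = 60 hPa = 6000 Pa, q̄ = 0.00192 kg/kg → 0.00192 × 6000 / 9.8 = 1.18 mm
Layer 440–200 hPa: Δp = 240 hPa = 24000 Pa, q̄ = 0.000951 kg/kg → 0.000951 × 24000 / 9.8 = 2.33 mm
PW = 13.86 + 8.21 + 21.05 + 1.18 + 2.33 = 46.63 ≈ 46.6 mm.
Rainfall = ε × PW = 0.38 × 46.6 = 17.7 mm.

PW ≈ 46.6 mm; rainfall ≈ 17.7 mm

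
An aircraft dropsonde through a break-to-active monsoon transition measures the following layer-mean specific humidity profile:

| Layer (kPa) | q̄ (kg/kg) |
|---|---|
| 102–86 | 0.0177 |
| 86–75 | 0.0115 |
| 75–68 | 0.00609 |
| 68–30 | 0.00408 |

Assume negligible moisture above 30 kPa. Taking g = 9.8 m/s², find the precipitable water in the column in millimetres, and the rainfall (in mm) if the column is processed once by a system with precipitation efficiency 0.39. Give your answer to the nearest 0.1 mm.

Precipitable water is the column-integrated vapour mass per unit area: PW = (1/g) Σ q̄ Δp, with q in kg/kg and Δp in Pa (1 kg/m² of water = 1 mm).
Layer 102–86 kPa: Δp = 160 hPa = 16000 Pa, q̄ = 0.0177 kg/kg → 0.0177 × 16000 / 9.8 = 28.90 mm
Layer 86–75 kPa: Δp = 110 hPa = 11000 Pa, q̄ = 0.0115 kg/kg → 0.0115 × 11000 / 9.8 = 12.91 mm
Layer 75–68 kPa: Δp = 70 hPa = 7000 Pa, q̄ = 0.00609 kg/kg → 0.00609 × 7000 / 9.8 = 4.35 mm
Layer 68–30 kPa: Δp = 380 hPa = 38000 Pa, q̄ = 0.00408 kg/kg → 0.00408 × 38000 / 9.8 = 15.82 mm
PW = 28.90 + 12.91 + 4.35 + 15.82 = 61.98 ≈ 62.0 mm.
Rainfall = ε × PW = 0.39 × 62.0 = 24.2 mm.

PW ≈ 62.0 mm; rainfall ≈ 24.2 mm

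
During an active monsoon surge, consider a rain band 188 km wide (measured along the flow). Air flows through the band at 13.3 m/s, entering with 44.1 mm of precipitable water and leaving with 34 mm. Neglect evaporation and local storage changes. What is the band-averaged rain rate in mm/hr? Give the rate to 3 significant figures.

R ≈ 2.57 mm/hr

Column moisture flux per unit crosswind length is F = V × PW.
Inflow: F_in = 13.3 × 44.1 = 586.53 mm·m/s
Outflow: F_out = 13.3 × 34 = 452.2 mm·m/s
Steady-state rate R = (F_in − F_out)/L = (586.53 − 452.2) / 188000 m = 7.145e-04 mm/s.
R = 7.145e-04 × 3600 = 2.57 mm/hr.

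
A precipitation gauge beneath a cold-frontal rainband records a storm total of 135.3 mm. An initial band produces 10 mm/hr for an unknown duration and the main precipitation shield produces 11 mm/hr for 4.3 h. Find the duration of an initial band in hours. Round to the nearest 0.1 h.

duration ≈ 8.8 h

Known phases: 11 × 4.3 = 47.3 mm.
Remaining depth = 135.3 − 47.3 = 88 mm.
Duration = 88 / 10 = 8.8 h.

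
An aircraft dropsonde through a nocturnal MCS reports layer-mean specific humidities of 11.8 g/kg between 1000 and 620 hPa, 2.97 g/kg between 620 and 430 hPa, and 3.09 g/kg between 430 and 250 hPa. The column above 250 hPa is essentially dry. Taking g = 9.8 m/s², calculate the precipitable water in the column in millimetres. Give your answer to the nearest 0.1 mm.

PW ≈ 57.2 mm

Precipitable water is the column-integrated vapour mass per unit area: PW = (1/g) Σ q̄ Δp, with q in kg/kg and Δp in Pa (1 kg/m² of water = 1 mm).
Layer 1000–620 hPa: Δp = 380 hPa = 38000 Pa, q̄ = 0.0118 kg/kg → 0.0118 × 38000 / 9.8 = 45.76 mm
Layer 620–430 hPa: Δp = 190 hPa = 19000 Pa, q̄ = 0.00297 kg/kg → 0.00297 × 19000 / 9.8 = 5.76 mm
Layer 430–250 hPa: Δp = 180 hPa = 18000 Pa, q̄ = 0.00309 kg/kg → 0.00309 × 18000 / 9.8 = 5.68 mm
PW = 45.76 + 5.76 + 5.68 = 57.20 ≈ 57.2 mm.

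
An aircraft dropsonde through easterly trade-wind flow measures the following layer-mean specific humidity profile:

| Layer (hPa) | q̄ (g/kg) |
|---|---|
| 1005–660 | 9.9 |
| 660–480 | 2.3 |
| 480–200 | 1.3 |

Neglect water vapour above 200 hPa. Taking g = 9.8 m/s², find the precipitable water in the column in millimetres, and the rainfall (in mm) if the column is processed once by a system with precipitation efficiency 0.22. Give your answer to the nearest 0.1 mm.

PW ≈ 42.8 mm; rainfall ≈ 9.4 mm

Precipitable water is the column-integrated vapour mass per unit area: PW = (1/g) Σ q̄ Δp, with q in kg/kg and Δp in Pa (1 kg/m² of water = 1 mm).
Layer 1005–660 hPa: Δp = 345 hPa = 34500 Pa, q̄ = 0.0099 kg/kg → 0.0099 × 34500 / 9.8 = 34.85 mm
Layer 660–480 hPa: Δp = 180 hPa = 18000 Pa, q̄ = 0.0023 kg/kg → 0.0023 × 18000 / 9.8 = 4.22 mm
Layer 480–200 hPa: Δp = 280 hPa = 28000 Pa, q̄ = 0.0013 kg/kg → 0.0013 × 28000 / 9.8 = 3.71 mm
PW = 34.85 + 4.22 + 3.71 = 42.78 ≈ 42.8 mm.
Rainfall = ε × PW = 0.22 × 42.8 = 9.4 mm.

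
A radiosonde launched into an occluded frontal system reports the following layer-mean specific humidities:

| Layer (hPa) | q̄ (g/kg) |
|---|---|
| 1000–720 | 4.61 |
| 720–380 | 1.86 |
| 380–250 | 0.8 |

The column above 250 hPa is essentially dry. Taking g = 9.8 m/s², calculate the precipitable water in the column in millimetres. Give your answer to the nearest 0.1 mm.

Precipitable water is the column-integrated vapour mass per unit area: PW = (1/g) Σ q̄ Δp, with q in kg/kg and Δp in Pa (1 kg/m² of water = 1 mm).
Layer 1000–720 hPa: Δp = 280 hPa = 28000 Pa, q̄ = 0.00461 kg/kg → 0.00461 × 28000 / 9.8 = 13.17 mm
Layer 720–380 hPa: Δp = 340 hPa = 34000 Pa, q̄ = 0.00186 kg/kg → 0.00186 × 34000 / 9.8 = 6.45 mm
Layer 380–250 hPa: Δp = 130 hPa = 13000 Pa, q̄ = 0.0008 kg/kg → 0.0008 × 13000 / 9.8 = 1.06 mm
PW = 13.17 + 6.45 + 1.06 = 20.68 ≈ 20.7 mm.

PW ≈ 20.7 mm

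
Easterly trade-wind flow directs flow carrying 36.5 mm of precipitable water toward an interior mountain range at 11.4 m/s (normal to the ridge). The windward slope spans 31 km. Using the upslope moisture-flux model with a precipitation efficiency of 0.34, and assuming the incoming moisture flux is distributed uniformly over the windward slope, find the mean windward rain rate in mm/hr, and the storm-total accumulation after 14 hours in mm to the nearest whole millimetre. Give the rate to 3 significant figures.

Incoming column moisture flux per unit ridge length: F = V × PW = 11.4 × 36.5 = 416.1 mm·m/s.
Spread over the 31 km slope with efficiency ε = 0.34: R = ε·F/W = 0.34 × 416.1 / 31000 m = 4.564e-03 mm/s.
R = 4.564e-03 × 3600 = 16.4 mm/hr.
Over 14 h: total = 16.4 × 14 = 229.6 ≈ 230 mm.

R ≈ 16.4 mm/hr; total ≈ 230 mm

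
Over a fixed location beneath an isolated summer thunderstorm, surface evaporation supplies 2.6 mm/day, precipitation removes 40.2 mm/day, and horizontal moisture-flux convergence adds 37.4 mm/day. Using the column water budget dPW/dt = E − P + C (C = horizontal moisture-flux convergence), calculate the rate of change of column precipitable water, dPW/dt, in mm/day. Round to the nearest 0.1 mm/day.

dPW/dt ≈ -0.2 mm/day

dPW/dt = E − P + C = 2.6 − 40.2 + (37.4) = -0.2 mm/day.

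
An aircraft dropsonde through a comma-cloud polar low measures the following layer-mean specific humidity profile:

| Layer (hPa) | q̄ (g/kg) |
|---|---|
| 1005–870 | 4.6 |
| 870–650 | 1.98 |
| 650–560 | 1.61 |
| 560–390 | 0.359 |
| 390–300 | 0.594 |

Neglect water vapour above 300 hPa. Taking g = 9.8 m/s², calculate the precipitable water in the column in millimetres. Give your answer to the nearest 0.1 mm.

Precipitable water is the column-integrated vapour mass per unit area: PW = (1/g) Σ q̄ Δp, with q in kg/kg and Δp in Pa (1 kg/m² of water = 1 mm).
Layer 1005–870 hPa: Δp = 135 hPa = 13500 Pa, q̄ = 0.0046 kg/kg → 0.0046 × 13500 / 9.8 = 6.34 mm
Layer 870–650 hPa: Δp = 220 hPa = 22000 Pa, q̄ = 0.00198 kg/kg → 0.00198 × 22000 / 9.8 = 4.44 mm
Layer 650–560 hPa: Δp = 90 hPa = 9000 Pa, q̄ = 0.00161 kg/kg → 0.00161 × 9000 / 9.8 = 1.48 mm
Layer 560–390 hPa: Δp = 170 hPa = 17000 Pa, q̄ = 0.000359 kg/kg → 0.000359 × 17000 / 9.8 = 0.62 mm
Layer 390–300 hPa: Δp = 90 hPa = 9000 Pa, q̄ = 0.000594 kg/kg → 0.000594 × 9000 / 9.8 = 0.55 mm
PW = 6.34 + 4.44 + 1.48 + 0.62 + 0.55 = 13.43 ≈ 13.4 mm.

PW ≈ 13.4 mm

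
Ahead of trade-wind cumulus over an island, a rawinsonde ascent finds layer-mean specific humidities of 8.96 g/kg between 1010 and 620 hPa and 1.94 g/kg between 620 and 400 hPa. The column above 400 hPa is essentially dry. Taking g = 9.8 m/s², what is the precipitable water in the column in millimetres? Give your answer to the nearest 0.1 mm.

Precipitable water is the column-integrated vapour mass per unit area: PW = (1/g) Σ q̄ Δp, with q in kg/kg and Δp in Pa (1 kg/m² of water = 1 mm).
Layer 1010–620 hPa: Δp = 390 hPa = 39000 Pa, q̄ = 0.00896 kg/kg → 0.00896 × 39000 / 9.8 = 35.66 mm
Layer 620–400 hPa: Δp = 220 hPa = 22000 Pa, q̄ = 0.00194 kg/kg → 0.00194 × 22000 / 9.8 = 4.36 mm
PW = 35.66 + 4.36 = 40.02 ≈ 40.0 mm.

PW ≈ 40.0 mm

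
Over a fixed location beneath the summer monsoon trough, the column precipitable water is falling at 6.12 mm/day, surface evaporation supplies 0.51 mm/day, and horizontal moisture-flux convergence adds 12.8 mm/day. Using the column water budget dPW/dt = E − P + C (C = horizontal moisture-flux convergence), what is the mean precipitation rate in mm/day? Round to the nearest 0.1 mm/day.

P ≈ 19.4 mm/day

dPW/dt = -6.12 mm/day.
P = E + C − dPW/dt = 0.51 + (12.8) − (-6.12) = 19.4 mm/day.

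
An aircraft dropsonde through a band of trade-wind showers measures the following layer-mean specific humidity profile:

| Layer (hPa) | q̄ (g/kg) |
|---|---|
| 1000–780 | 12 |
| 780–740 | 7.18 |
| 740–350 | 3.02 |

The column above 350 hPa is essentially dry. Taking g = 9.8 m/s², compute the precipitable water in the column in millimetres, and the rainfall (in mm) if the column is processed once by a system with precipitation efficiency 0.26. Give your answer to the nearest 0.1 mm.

PW ≈ 41.9 mm; rainfall ≈ 10.9 mm

Precipitable water is the column-integrated vapour mass per unit area: PW = (1/g) Σ q̄ Δp, with q in kg/kg and Δp in Pa (1 kg/m² of water = 1 mm).
Layer 1000–780 hPa: Δp = 220 hPa = 22000 Pa, q̄ = 0.012 kg/kg → 0.012 × 22000 / 9.8 = 26.94 mm
Layer 780–740 hPa: Δp = 40 hPa = 4000 Pa, q̄ = 0.00718 kg/kg → 0.00718 × 4000 / 9.8 = 2.93 mm
Layer 740–350 hPa: Δp = 390 hPa = 39000 Pa, q̄ = 0.00302 kg/kg → 0.00302 × 39000 / 9.8 = 12.02 mm
PW = 26.94 + 2.93 + 12.02 = 41.89 ≈ 41.9 mm.
Rainfall = ε × PW = 0.26 × 41.9 = 10.9 mm.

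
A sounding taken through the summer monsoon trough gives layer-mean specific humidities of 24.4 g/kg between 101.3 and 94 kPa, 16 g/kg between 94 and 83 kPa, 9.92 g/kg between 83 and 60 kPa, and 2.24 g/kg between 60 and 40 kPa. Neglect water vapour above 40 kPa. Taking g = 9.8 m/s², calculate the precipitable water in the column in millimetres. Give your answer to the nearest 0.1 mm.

PW ≈ 64.0 mm

Precipitable water is the column-integrated vapour mass per unit area: PW = (1/g) Σ q̄ Δp, with q in kg/kg and Δp in Pa (1 kg/m² of water = 1 mm).
Layer 101.3–94 kPa: Δp = 73 hPa = 7300 Pa, q̄ = 0.0244 kg/kg → 0.0244 × 7300 / 9.8 = 18.18 mm
Layer 94–83 kPa: Δp = 110 hPa = 11000 Pa, q̄ = 0.016 kg/kg → 0.016 × 11000 / 9.8 = 17.96 mm
Layer 83–60 kPa: Δp = 230 hPa = 23000 Pa, q̄ = 0.00992 kg/kg → 0.00992 × 23000 / 9.8 = 23.28 mm
Layer 60–40 kPa: Δp = 200 hPa = 20000 Pa, q̄ = 0.00224 kg/kg → 0.00224 × 20000 / 9.8 = 4.57 mm
PW = 18.18 + 17.96 + 23.28 + 4.57 = 63.99 ≈ 64.0 mm.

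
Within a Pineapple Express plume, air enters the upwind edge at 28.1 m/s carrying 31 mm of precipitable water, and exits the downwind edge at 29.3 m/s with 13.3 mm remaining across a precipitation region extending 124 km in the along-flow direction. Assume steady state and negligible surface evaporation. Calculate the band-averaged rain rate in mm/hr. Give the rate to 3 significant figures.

R ≈ 14.0 mm/hr

Column moisture flux per unit crosswind length is F = V × PW.
Inflow: F_in = 28.1 × 31 = 871.1 mm·m/s
Outflow: F_out = 29.3 × 13.3 = 389.69 mm·m/s
Steady-state rate R = (F_in − F_out)/L = (871.1 − 389.69) / 124000 m = 3.882e-03 mm/s.
R = 3.882e-03 × 3600 = 14.0 mm/hr.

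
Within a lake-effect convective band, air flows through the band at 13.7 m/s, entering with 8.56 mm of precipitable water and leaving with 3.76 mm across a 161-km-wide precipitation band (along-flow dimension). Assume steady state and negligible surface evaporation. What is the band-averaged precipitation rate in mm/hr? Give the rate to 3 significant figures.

R ≈ 1.47 mm/hr

Column moisture flux per unit crosswind length is F = V × PW.
Inflow: F_in = 13.7 × 8.56 = 117.272 mm·m/s
Outflow: F_out = 13.7 × 3.76 = 51.512 mm·m/s
Steady-state rate R = (F_in − F_out)/L = (117.272 − 51.512) / 161000 m = 4.084e-04 mm/s.
R = 4.084e-04 × 3600 = 1.47 mm/hr.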